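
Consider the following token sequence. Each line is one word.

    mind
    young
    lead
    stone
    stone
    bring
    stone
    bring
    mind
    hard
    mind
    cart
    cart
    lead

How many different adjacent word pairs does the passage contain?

14 tokens → 13 bigram windows in total.
Repeated bigrams (each contributes count−1 duplicates):
  stone bring: 2
1 duplicate windows → 13 − 1 = 12 distinct.

12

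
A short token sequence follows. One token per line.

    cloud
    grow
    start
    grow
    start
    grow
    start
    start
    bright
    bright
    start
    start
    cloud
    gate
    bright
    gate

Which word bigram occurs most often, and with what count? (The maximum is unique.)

"grow start", 3 times

Bigram frequencies (highest first):
  grow start: 3
  start grow: 2
  start start: 2
  cloud grow: 1
  start bright: 1
  bright bright: 1
  … (5 more, each ≤ 1)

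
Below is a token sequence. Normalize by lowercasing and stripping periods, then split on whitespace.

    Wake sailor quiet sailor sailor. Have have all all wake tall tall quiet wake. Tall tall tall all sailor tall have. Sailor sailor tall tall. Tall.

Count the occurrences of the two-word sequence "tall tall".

Scanning the 25 overlapping bigram windows for "tall tall":
  position 11–12: tall tall
  position 15–16: tall tall
  position 16–17: tall tall
  position 24–25: tall tall
  position 25–26: tall tall

5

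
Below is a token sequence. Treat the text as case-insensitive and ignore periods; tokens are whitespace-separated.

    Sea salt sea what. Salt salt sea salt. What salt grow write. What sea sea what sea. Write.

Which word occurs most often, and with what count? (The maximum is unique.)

"sea", 6 times

Unigram frequencies (highest first):
  sea: 6
  salt: 5
  what: 4
  write: 2
  grow: 1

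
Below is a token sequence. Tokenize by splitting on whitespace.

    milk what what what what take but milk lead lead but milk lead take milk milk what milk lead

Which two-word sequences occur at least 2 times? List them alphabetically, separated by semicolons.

Bigram counts meeting the condition (at least 2 times):
  but milk: 2
  milk lead: 3
  milk what: 2
  what what: 3

but milk; milk lead; milk what; what what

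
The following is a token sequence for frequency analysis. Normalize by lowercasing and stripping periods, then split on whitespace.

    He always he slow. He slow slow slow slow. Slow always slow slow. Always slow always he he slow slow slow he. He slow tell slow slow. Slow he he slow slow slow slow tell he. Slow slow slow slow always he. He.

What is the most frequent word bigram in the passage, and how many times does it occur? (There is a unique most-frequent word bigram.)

"slow slow", 15 times

Bigram frequencies (highest first):
  slow slow: 15
  he slow: 6
  slow always: 4
  he he: 4
  always he: 3
  slow he: 3
  … (5 more, each ≤ 2)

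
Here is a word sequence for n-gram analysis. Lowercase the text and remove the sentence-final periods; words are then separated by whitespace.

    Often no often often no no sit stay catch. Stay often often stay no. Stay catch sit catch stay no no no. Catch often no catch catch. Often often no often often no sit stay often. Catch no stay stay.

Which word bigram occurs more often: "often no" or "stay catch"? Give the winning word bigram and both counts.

"often no" (5 vs 2)

"often no": 5 occurrences
"stay catch": 2 occurrences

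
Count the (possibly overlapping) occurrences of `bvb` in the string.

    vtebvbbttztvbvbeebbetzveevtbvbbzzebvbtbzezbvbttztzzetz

5

Sliding a length-3 window over the 54 characters (52 positions):
  position 4–6: bvb
  position 13–15: bvb
  position 28–30: bvb
  position 35–37: bvb
  position 43–45: bvb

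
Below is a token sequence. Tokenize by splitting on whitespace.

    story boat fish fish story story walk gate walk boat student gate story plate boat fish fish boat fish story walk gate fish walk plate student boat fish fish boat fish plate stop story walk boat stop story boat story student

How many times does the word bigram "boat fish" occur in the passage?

Scanning the 40 overlapping bigram windows for "boat fish":
  position 2–3: boat fish
  position 15–16: boat fish
  position 18–19: boat fish
  position 27–28: boat fish
  position 30–31: boat fish

5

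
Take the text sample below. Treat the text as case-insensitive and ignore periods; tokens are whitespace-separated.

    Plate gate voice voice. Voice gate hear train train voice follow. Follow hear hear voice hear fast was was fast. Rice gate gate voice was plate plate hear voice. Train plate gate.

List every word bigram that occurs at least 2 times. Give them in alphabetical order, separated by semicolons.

Bigram counts meeting the condition (at least 2 times):
  gate voice: 2
  hear voice: 2
  plate gate: 2
  voice voice: 2

gate voice; hear voice; plate gate; voice voice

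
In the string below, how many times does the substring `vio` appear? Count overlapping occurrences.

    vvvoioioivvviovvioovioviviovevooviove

5

Sliding a length-3 window over the 37 characters (35 positions):
  position 12–14: vio
  position 16–18: vio
  position 20–22: vio
  position 25–27: vio
  position 33–35: vio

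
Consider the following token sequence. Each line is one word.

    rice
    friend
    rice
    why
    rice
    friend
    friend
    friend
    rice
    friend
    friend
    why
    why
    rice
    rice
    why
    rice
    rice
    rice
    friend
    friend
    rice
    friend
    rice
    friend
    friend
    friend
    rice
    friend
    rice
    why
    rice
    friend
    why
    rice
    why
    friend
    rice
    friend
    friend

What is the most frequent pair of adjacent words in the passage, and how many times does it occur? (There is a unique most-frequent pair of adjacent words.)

"rice friend", 9 times

Bigram frequencies (highest first):
  rice friend: 9
  friend rice: 7
  friend friend: 7
  why rice: 5
  rice why: 4
  rice rice: 3
  … (3 more, each ≤ 2)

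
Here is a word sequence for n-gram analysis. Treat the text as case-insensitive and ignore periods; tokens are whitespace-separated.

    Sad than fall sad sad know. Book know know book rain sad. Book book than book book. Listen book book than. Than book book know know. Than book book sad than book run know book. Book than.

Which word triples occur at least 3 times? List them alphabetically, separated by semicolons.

Trigram counts meeting the condition (at least 3 times):
  book book than: 3
  than book book: 3

book book than; than book book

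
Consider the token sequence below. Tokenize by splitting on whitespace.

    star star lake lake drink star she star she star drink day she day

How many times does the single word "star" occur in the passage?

Scanning the 14 tokens for "star":
  position 1: star
  position 2: star
  position 6: star
  position 8: star
  position 10: star

5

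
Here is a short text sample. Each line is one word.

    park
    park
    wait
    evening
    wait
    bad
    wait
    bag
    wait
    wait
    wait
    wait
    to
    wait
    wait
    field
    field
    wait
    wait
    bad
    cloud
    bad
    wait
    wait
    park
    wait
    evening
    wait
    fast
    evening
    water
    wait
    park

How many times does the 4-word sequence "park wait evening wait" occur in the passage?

2

Scanning the 30 overlapping 4-gram windows for "park wait evening wait":
  position 2–5: park wait evening wait
  position 25–28: park wait evening wait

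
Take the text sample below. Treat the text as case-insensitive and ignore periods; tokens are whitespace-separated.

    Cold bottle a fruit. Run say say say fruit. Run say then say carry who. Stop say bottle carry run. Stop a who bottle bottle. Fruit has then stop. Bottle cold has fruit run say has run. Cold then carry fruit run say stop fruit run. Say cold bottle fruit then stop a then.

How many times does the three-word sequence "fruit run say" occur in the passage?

Scanning the 52 overlapping trigram windows for "fruit run say":
  position 4–6: fruit run say
  position 9–11: fruit run say
  position 33–35: fruit run say
  position 41–43: fruit run say
  position 45–47: fruit run say

5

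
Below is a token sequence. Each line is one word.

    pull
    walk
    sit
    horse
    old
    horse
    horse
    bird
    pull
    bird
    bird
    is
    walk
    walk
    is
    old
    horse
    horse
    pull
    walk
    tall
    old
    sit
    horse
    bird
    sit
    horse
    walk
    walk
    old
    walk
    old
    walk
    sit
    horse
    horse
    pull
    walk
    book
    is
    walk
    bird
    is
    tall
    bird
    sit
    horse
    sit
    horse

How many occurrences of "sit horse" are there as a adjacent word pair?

Scanning the 48 overlapping bigram windows for "sit horse":
  position 3–4: sit horse
  position 23–24: sit horse
  position 26–27: sit horse
  position 34–35: sit horse
  position 46–47: sit horse
  position 48–49: sit horse

6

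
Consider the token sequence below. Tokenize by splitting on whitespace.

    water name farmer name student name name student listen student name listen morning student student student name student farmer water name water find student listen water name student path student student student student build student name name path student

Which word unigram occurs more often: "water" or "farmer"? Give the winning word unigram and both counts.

"water": 4 occurrences
"farmer": 2 occurrences

"water" (4 vs 2)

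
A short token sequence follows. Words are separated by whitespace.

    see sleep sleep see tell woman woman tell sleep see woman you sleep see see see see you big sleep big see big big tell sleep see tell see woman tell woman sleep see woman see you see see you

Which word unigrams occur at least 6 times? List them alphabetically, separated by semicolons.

see; sleep; woman

Unigram counts meeting the condition (at least 6 times):
  see: 14
  sleep: 7
  woman: 6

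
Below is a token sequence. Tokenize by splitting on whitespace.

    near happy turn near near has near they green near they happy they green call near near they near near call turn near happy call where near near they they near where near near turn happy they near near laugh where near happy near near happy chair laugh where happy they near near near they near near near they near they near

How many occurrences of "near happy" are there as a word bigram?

Scanning the 61 overlapping bigram windows for "near happy":
  position 1–2: near happy
  position 23–24: near happy
  position 42–43: near happy
  position 45–46: near happy

4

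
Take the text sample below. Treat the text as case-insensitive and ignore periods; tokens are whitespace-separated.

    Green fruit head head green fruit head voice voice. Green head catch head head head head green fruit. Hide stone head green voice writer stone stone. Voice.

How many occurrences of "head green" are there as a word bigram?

3

Scanning the 26 overlapping bigram windows for "head green":
  position 4–5: head green
  position 16–17: head green
  position 21–22: head green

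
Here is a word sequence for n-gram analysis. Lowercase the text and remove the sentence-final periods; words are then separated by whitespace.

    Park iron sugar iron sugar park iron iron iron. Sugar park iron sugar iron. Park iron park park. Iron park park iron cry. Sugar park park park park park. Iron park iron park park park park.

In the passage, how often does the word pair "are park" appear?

0

Scanning the 35 overlapping bigram windows for "are park":
  (none found)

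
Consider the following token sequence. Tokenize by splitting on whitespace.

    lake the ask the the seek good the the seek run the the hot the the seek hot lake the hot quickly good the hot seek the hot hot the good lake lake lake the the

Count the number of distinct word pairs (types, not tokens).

21

36 tokens → 35 bigram windows in total.
Repeated bigrams (each contributes count−1 duplicates):
  the the: 5
  the hot: 4
  lake the: 3
  the seek: 3
  good the: 2
  hot the: 2
  lake lake: 2
14 duplicate windows → 35 − 14 = 21 distinct.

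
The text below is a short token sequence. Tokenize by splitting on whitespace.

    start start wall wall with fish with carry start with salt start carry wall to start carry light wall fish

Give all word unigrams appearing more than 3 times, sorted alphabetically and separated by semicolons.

Unigram counts meeting the condition (more than 3 times):
  start: 5
  wall: 4

start; wall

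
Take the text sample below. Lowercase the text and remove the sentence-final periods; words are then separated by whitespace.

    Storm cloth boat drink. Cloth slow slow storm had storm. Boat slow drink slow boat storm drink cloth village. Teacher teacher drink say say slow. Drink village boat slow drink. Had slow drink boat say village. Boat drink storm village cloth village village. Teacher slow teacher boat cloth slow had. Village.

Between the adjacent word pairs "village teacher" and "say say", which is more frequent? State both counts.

"village teacher" (2 vs 1)

"village teacher": 2 occurrences
"say say": 1 occurrence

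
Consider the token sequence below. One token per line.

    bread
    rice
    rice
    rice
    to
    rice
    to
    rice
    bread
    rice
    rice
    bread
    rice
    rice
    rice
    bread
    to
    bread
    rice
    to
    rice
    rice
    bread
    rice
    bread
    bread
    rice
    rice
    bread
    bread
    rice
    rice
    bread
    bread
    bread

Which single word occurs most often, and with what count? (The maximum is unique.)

Unigram frequencies (highest first):
  rice: 18
  bread: 13
  to: 4

"rice", 18 times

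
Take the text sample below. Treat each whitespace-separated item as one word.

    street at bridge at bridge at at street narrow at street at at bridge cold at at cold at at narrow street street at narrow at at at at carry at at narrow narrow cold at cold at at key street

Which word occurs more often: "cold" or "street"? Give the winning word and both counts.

"cold": 4 occurrences
"street": 6 occurrences

"street" (6 vs 4)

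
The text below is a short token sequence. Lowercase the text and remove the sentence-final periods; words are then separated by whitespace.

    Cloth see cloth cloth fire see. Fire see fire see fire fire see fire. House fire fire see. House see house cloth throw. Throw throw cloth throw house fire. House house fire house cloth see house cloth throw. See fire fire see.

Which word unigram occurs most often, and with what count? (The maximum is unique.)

"fire", 12 times

Unigram frequencies (highest first):
  fire: 12
  see: 10
  house: 8
  cloth: 7
  throw: 5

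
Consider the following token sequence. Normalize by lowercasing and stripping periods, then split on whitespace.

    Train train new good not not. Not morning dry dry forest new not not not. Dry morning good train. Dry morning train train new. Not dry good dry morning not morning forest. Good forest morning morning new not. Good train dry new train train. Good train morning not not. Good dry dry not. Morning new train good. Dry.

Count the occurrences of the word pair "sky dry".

0

Scanning the 57 overlapping bigram windows for "sky dry":
  (none found)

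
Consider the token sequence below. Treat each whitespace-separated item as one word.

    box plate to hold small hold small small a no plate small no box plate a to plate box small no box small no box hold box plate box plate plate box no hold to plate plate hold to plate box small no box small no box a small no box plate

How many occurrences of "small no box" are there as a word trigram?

Scanning the 50 overlapping trigram windows for "small no box":
  position 12–14: small no box
  position 20–22: small no box
  position 23–25: small no box
  position 42–44: small no box
  position 45–47: small no box
  position 49–51: small no box

6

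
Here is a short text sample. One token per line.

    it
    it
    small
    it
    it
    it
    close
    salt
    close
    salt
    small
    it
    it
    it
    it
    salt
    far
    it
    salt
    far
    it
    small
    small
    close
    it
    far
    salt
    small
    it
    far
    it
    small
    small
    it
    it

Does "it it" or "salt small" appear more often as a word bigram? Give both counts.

"it it": 7 occurrences
"salt small": 2 occurrences

"it it" (7 vs 2)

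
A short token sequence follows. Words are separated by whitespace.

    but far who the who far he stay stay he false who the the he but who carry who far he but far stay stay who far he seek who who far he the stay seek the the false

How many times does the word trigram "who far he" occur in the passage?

4

Scanning the 37 overlapping trigram windows for "who far he":
  position 5–7: who far he
  position 19–21: who far he
  position 26–28: who far he
  position 31–33: who far he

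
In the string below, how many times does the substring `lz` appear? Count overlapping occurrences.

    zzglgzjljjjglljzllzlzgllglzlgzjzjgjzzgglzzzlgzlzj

5

Sliding a length-2 window over the 49 characters (48 positions):
  position 18–19: lz
  position 20–21: lz
  position 26–27: lz
  position 40–41: lz
  position 47–48: lz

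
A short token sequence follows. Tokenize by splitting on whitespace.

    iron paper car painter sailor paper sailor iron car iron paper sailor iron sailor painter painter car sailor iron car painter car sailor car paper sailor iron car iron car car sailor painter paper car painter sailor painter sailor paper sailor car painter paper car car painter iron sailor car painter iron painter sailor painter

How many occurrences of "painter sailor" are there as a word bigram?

4

Scanning the 54 overlapping bigram windows for "painter sailor":
  position 4–5: painter sailor
  position 36–37: painter sailor
  position 38–39: painter sailor
  position 53–54: painter sailor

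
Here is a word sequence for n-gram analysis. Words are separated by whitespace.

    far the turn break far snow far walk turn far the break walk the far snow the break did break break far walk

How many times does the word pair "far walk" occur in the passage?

2

Scanning the 22 overlapping bigram windows for "far walk":
  position 7–8: far walk
  position 22–23: far walk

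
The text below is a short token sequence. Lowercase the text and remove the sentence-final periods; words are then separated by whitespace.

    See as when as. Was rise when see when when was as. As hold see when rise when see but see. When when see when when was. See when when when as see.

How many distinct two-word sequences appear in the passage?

33 tokens → 32 bigram windows in total.
Repeated bigrams (each contributes count−1 duplicates):
  see when: 5
  when when: 5
  when see: 3
  rise when: 2
  when as: 2
  when was: 2
13 duplicate windows → 32 − 13 = 19 distinct.

19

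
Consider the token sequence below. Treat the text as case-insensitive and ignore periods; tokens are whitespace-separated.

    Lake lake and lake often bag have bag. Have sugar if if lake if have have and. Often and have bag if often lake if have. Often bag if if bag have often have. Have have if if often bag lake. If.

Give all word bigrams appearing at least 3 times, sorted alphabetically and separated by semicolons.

Bigram counts meeting the condition (at least 3 times):
  bag have: 3
  have have: 3
  if if: 3
  lake if: 3
  often bag: 3

bag have; have have; if if; lake if; often bag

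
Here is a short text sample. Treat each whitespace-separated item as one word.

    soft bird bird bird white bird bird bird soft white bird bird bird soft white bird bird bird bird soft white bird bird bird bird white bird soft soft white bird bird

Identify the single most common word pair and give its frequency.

Bigram frequencies (highest first):
  bird bird: 13
  white bird: 6
  bird soft: 4
  soft white: 4
  bird white: 2
  soft bird: 1
  … (1 more, each ≤ 1)

"bird bird", 13 times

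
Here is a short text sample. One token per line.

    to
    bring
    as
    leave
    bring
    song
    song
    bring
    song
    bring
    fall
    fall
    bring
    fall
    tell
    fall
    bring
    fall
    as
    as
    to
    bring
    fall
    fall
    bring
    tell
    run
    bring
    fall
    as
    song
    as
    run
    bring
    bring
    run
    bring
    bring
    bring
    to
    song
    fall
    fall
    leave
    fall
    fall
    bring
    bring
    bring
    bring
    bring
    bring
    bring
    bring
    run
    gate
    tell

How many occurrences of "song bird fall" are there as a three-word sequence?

0

Scanning the 55 overlapping trigram windows for "song bird fall":
  (none found)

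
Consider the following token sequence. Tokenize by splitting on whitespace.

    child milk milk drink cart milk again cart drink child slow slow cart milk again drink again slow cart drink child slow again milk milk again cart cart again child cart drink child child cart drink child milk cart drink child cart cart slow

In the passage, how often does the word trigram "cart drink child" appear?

Scanning the 42 overlapping trigram windows for "cart drink child":
  position 8–10: cart drink child
  position 19–21: cart drink child
  position 31–33: cart drink child
  position 35–37: cart drink child
  position 39–41: cart drink child

5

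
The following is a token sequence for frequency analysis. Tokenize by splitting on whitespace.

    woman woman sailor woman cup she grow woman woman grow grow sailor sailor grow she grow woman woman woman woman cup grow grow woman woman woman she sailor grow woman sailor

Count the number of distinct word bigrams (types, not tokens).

16

31 tokens → 30 bigram windows in total.
Repeated bigrams (each contributes count−1 duplicates):
  woman woman: 7
  grow woman: 4
  grow grow: 2
  sailor grow: 2
  she grow: 2
  woman cup: 2
  woman sailor: 2
14 duplicate windows → 30 − 14 = 16 distinct.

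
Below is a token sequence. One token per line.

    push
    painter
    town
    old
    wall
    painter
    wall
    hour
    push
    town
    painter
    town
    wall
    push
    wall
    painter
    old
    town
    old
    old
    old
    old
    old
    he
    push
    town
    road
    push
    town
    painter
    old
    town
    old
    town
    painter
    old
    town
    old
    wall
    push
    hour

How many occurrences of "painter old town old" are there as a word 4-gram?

Scanning the 38 overlapping 4-gram windows for "painter old town old":
  position 16–19: painter old town old
  position 30–33: painter old town old
  position 35–38: painter old town old

3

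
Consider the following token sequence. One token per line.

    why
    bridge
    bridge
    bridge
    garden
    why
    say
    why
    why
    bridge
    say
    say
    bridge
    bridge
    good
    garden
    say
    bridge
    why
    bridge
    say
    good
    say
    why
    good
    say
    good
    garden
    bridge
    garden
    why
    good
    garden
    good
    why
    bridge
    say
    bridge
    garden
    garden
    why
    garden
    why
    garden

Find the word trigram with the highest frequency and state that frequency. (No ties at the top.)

"why bridge say", 3 times

Trigram frequencies (highest first):
  why bridge say: 3
  bridge garden why: 2
  garden why garden: 2
  why bridge bridge: 1
  bridge bridge bridge: 1
  bridge bridge garden: 1
  … (32 more, each ≤ 1)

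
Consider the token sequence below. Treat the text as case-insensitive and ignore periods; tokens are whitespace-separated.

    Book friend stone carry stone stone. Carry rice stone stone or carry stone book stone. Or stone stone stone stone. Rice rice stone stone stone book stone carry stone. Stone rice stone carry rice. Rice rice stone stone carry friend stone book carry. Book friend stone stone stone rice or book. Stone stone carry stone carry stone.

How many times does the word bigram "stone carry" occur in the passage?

7

Scanning the 56 overlapping bigram windows for "stone carry":
  position 3–4: stone carry
  position 6–7: stone carry
  position 27–28: stone carry
  position 32–33: stone carry
  position 38–39: stone carry
  position 53–54: stone carry
  position 55–56: stone carry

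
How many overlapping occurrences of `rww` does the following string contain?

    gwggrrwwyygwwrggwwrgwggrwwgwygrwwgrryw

Sliding a length-3 window over the 38 characters (36 positions):
  position 6–8: rww
  position 24–26: rww
  position 31–33: rww

3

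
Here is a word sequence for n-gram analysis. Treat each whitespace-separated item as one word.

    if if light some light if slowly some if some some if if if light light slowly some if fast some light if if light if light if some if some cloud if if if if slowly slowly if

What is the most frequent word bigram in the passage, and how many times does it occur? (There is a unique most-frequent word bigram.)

Bigram frequencies (highest first):
  if if: 7
  if light: 4
  light if: 4
  some if: 4
  if some: 3
  some light: 2
  … (12 more, each ≤ 2)

"if if", 7 times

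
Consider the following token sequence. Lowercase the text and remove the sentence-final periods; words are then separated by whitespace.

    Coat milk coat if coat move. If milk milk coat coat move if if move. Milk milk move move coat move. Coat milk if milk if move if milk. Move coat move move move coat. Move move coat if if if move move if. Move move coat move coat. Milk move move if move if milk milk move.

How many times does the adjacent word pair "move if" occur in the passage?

Scanning the 57 overlapping bigram windows for "move if":
  position 6–7: move if
  position 12–13: move if
  position 27–28: move if
  position 43–44: move if
  position 52–53: move if
  position 54–55: move if

6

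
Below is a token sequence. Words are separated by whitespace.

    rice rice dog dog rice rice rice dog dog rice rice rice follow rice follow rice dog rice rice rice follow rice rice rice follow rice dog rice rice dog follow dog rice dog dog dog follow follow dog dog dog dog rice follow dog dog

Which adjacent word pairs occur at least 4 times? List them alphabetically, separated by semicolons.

dog dog; dog rice; follow rice; rice dog; rice follow; rice rice

Bigram counts meeting the condition (at least 4 times):
  dog dog: 8
  dog rice: 6
  follow rice: 4
  rice dog: 6
  rice follow: 5
  rice rice: 10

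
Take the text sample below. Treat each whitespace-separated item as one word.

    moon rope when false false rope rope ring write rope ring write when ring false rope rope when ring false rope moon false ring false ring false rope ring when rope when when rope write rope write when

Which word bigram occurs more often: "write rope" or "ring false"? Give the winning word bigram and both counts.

"write rope": 2 occurrences
"ring false": 4 occurrences

"ring false" (4 vs 2)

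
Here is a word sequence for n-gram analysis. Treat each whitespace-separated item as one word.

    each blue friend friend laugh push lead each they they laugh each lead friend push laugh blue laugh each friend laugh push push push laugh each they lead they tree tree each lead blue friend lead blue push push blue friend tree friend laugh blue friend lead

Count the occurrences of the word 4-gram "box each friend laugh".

0

Scanning the 44 overlapping 4-gram windows for "box each friend laugh":
  (none found)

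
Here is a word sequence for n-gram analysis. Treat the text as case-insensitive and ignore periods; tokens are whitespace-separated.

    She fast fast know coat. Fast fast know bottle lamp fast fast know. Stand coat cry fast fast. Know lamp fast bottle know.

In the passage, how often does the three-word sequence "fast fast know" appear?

4

Scanning the 21 overlapping trigram windows for "fast fast know":
  position 2–4: fast fast know
  position 6–8: fast fast know
  position 11–13: fast fast know
  position 17–19: fast fast know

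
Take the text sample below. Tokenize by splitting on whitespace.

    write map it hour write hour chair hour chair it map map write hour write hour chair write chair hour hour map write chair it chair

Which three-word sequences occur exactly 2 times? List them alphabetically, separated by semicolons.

hour write hour; write hour chair

Trigram counts meeting the condition (exactly 2 times):
  hour write hour: 2
  write hour chair: 2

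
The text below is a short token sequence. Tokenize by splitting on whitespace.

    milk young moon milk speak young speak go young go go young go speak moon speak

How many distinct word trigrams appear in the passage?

16 tokens → 14 trigram windows in total.
Repeated trigrams (each contributes count−1 duplicates):
  go young go: 2
1 duplicate windows → 14 − 1 = 13 distinct.

13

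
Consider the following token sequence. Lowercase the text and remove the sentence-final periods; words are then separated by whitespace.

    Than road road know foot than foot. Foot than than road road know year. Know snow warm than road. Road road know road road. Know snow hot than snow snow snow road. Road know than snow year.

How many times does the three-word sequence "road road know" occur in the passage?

5

Scanning the 35 overlapping trigram windows for "road road know":
  position 2–4: road road know
  position 11–13: road road know
  position 20–22: road road know
  position 23–25: road road know
  position 32–34: road road know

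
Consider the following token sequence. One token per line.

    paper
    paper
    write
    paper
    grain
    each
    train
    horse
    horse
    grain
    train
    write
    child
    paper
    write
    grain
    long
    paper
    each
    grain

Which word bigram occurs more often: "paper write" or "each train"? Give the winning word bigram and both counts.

"paper write": 2 occurrences
"each train": 1 occurrence

"paper write" (2 vs 1)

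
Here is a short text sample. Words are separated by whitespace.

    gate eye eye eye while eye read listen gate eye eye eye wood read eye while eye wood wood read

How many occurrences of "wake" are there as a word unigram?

0

Scanning the 20 tokens for "wake":
  (none found)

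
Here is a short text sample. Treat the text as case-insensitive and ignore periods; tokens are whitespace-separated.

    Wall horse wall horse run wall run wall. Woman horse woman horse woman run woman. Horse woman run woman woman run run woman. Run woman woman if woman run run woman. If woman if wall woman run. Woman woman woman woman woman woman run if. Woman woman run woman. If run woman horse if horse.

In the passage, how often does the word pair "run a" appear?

Scanning the 54 overlapping bigram windows for "run a":
  (none found)

0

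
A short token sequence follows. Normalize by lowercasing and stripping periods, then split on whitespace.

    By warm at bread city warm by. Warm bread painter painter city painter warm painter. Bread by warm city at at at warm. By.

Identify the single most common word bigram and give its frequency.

Bigram frequencies (highest first):
  by warm: 3
  warm by: 2
  at at: 2
  warm at: 1
  at bread: 1
  bread city: 1
  … (13 more, each ≤ 1)

"by warm", 3 times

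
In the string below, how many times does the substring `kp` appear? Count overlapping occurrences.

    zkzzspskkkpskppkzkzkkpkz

3

Sliding a length-2 window over the 24 characters (23 positions):
  position 10–11: kp
  position 13–14: kp
  position 21–22: kp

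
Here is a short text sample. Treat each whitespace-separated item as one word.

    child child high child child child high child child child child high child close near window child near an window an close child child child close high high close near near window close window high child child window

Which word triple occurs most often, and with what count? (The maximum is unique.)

"child child child", 4 times

Trigram frequencies (highest first):
  child child child: 4
  child child high: 3
  child high child: 3
  high child child: 3
  high child close: 1
  child close near: 1
  … (21 more, each ≤ 1)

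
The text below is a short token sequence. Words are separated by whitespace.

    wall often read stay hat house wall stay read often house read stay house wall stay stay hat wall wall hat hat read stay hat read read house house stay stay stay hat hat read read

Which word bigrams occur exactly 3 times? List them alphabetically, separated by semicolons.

Bigram counts meeting the condition (exactly 3 times):
  hat read: 3
  read stay: 3
  stay stay: 3

hat read; read stay; stay stay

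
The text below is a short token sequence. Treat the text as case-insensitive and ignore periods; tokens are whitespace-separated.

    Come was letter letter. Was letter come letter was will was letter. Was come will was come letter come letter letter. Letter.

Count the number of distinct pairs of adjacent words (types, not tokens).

22 tokens → 21 bigram windows in total.
Repeated bigrams (each contributes count−1 duplicates):
  come letter: 3
  letter letter: 3
  letter was: 3
  was letter: 3
  letter come: 2
  was come: 2
  will was: 2
11 duplicate windows → 21 − 11 = 10 distinct.

10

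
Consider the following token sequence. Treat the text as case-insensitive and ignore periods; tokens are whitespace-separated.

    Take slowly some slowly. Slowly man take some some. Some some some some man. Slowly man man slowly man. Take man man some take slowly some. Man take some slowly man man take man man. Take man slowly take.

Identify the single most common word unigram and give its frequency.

Unigram frequencies (highest first):
  man: 13
  some: 10
  take: 8
  slowly: 8

"man", 13 times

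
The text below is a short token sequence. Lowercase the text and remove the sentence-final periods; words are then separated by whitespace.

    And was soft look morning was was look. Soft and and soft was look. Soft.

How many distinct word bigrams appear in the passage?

12

15 tokens → 14 bigram windows in total.
Repeated bigrams (each contributes count−1 duplicates):
  look soft: 2
  was look: 2
2 duplicate windows → 14 − 2 = 12 distinct.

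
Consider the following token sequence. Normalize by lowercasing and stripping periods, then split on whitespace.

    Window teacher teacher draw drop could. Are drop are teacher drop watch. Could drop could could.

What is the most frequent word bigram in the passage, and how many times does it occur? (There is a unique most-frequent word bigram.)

Bigram frequencies (highest first):
  drop could: 2
  window teacher: 1
  teacher teacher: 1
  teacher draw: 1
  draw drop: 1
  could are: 1
  … (8 more, each ≤ 1)

"drop could", 2 times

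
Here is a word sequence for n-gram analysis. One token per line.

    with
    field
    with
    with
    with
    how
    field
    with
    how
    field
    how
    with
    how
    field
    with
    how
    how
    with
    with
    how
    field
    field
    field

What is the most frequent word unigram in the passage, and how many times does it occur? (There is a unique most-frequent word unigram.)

Unigram frequencies (highest first):
  with: 9
  field: 7
  how: 7

"with", 9 times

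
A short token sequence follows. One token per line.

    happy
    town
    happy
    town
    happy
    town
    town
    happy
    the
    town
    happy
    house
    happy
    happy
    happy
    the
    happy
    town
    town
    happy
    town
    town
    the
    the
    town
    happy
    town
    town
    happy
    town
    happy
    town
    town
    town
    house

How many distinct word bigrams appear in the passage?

35 tokens → 34 bigram windows in total.
Repeated bigrams (each contributes count−1 duplicates):
  happy town: 8
  town happy: 8
  town town: 6
  happy happy: 2
  happy the: 2
  the town: 2
22 duplicate windows → 34 − 22 = 12 distinct.

12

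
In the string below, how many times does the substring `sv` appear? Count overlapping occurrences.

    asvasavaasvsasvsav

3

Sliding a length-2 window over the 18 characters (17 positions):
  position 2–3: sv
  position 10–11: sv
  position 14–15: sv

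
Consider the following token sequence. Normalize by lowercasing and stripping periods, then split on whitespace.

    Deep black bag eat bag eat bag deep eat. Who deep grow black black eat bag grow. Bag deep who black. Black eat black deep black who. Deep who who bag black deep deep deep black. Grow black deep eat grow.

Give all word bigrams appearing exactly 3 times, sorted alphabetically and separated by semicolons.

black deep; deep black; eat bag

Bigram counts meeting the condition (exactly 3 times):
  black deep: 3
  deep black: 3
  eat bag: 3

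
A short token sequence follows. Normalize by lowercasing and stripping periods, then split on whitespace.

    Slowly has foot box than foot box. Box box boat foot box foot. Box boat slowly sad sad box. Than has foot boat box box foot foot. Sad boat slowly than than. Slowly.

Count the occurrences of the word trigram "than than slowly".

1

Scanning the 31 overlapping trigram windows for "than than slowly":
  position 31–33: than than slowly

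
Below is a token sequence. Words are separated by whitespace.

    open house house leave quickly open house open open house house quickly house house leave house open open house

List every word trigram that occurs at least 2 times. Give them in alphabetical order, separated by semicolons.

house house leave; house open open; open house house; open open house

Trigram counts meeting the condition (at least 2 times):
  house house leave: 2
  house open open: 2
  open house house: 2
  open open house: 2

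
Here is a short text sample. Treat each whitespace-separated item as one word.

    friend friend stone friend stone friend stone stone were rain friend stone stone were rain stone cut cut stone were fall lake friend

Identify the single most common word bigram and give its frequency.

Bigram frequencies (highest first):
  friend stone: 4
  stone were: 3
  stone friend: 2
  stone stone: 2
  were rain: 2
  friend friend: 1
  … (8 more, each ≤ 1)

"friend stone", 4 times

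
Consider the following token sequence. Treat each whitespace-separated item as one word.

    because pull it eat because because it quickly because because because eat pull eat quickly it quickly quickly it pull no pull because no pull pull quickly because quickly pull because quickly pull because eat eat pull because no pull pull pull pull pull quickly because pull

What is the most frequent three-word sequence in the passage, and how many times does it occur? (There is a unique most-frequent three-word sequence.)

Trigram frequencies (highest first):
  pull pull pull: 3
  pull because no: 2
  because no pull: 2
  no pull pull: 2
  pull pull quickly: 2
  pull quickly because: 2
  … (30 more, each ≤ 2)

"pull pull pull", 3 times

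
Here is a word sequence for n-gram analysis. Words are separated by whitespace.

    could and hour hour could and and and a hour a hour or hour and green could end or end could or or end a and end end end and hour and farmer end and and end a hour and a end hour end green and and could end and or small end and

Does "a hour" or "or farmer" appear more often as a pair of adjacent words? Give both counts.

"a hour" (3 vs 0)

"a hour": 3 occurrences
"or farmer": 0 occurrences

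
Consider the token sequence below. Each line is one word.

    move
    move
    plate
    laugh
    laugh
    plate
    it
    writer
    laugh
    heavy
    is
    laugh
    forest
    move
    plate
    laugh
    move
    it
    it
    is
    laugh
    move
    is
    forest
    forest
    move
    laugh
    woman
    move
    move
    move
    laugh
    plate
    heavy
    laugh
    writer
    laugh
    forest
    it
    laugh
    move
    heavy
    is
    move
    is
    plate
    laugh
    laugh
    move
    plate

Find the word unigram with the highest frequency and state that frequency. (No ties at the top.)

"laugh", 13 times

Unigram frequencies (highest first):
  laugh: 13
  move: 12
  plate: 6
  is: 5
  it: 4
  forest: 4
  … (3 more, each ≤ 3)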